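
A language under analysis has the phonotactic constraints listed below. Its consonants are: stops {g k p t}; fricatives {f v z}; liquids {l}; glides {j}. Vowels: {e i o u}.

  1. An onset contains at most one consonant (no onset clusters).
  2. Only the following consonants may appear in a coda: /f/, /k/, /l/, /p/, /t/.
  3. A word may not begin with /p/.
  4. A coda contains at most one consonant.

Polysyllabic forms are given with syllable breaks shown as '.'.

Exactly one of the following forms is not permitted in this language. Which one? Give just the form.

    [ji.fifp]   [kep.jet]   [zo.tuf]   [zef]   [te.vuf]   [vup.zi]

[ji.fifp] — violates constraint 4: syllable 2 coda /fp/ has 2 consonants (> 1) → not permitted
[kep.jet] — σ1 onset /k/, coda /p/ ok; σ2 onset /j/, coda /t/ ok → permitted
[zo.tuf] — σ1 onset /z/, coda /∅/ ok; σ2 onset /t/, coda /f/ ok → permitted
[zef] — σ1 onset /z/, coda /f/ ok → permitted
[te.vuf] — σ1 onset /t/, coda /∅/ ok; σ2 onset /v/, coda /f/ ok → permitted
[vup.zi] — σ1 onset /v/, coda /p/ ok; σ2 onset /z/, coda /∅/ ok → permitted

[ji.fifp]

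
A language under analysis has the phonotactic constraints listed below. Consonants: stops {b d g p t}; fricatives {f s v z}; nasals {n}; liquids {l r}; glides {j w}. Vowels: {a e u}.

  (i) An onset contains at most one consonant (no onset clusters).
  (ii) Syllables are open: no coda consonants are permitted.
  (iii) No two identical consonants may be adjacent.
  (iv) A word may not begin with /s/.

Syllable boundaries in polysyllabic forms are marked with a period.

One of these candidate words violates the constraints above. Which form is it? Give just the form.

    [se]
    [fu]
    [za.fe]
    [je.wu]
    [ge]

[se]

[se] — violates constraint (iv): word begins with /s/ → not permitted
[fu] — σ1 onset /f/, coda /∅/ ok → permitted
[za.fe] — σ1 onset /z/, coda /∅/ ok; σ2 onset /f/, coda /∅/ ok → permitted
[je.wu] — σ1 onset /j/, coda /∅/ ok; σ2 onset /w/, coda /∅/ ok → permitted
[ge] — σ1 onset /g/, coda /∅/ ok → permitted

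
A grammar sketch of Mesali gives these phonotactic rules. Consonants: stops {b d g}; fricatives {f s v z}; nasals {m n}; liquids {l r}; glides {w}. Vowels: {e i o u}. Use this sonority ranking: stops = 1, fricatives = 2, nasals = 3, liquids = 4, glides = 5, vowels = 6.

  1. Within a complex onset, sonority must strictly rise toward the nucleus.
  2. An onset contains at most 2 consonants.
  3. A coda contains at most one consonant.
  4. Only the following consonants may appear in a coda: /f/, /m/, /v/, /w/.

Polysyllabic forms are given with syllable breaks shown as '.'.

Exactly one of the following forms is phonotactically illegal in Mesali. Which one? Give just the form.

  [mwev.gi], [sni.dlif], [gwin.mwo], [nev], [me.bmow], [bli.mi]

[gwin.mwo]

[mwev.gi] — σ1 onset /mw/ (3→5 rises), coda /v/ ok; σ2 onset /g/, coda /∅/ ok → phonotactically legal
[sni.dlif] — σ1 onset /sn/ (2→3 rises), coda /∅/ ok; σ2 onset /dl/ (1→4 rises), coda /f/ ok → phonotactically legal
[gwin.mwo] — violates constraint 4: syllable 1 coda contains /n/, which is not a licensed coda consonant → phonotactically illegal
[nev] — σ1 onset /n/, coda /v/ ok → phonotactically legal
[me.bmow] — σ1 onset /m/, coda /∅/ ok; σ2 onset /bm/ (1→3 rises), coda /w/ ok → phonotactically legal
[bli.mi] — σ1 onset /bl/ (1→4 rises), coda /∅/ ok; σ2 onset /m/, coda /∅/ ok → phonotactically legal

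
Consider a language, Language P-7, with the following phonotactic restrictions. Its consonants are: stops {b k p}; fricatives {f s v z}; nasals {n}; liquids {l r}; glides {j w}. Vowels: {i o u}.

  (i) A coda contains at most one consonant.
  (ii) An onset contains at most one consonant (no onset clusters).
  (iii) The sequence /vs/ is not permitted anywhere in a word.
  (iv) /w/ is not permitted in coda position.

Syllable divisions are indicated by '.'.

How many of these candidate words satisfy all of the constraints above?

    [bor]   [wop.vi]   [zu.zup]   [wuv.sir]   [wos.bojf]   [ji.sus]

[bor] — σ1 onset /b/, coda /r/ ok → licit
[wop.vi] — σ1 onset /w/, coda /p/ ok; σ2 onset /v/, coda /∅/ ok → licit
[zu.zup] — σ1 onset /z/, coda /∅/ ok; σ2 onset /z/, coda /p/ ok → licit
[wuv.sir] — violates constraint (iii): contains banned sequence /vs/ → illicit
[wos.bojf] — violates constraint (i): syllable 2 coda /jf/ has 2 consonants (> 1) → illicit
[ji.sus] — σ1 onset /j/, coda /∅/ ok; σ2 onset /s/, coda /s/ ok → licit
Licit: [bor], [wop.vi], [zu.zup], [ji.sus] → 4.

4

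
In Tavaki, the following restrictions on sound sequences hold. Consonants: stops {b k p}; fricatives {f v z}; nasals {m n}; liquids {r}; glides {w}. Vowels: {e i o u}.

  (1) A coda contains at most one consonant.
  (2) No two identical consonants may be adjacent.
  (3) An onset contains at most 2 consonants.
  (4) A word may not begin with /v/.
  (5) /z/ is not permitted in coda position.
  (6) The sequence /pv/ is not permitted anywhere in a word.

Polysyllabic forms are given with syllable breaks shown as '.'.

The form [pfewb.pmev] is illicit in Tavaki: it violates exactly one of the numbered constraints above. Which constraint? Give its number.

[pfewb.pmev]: syllable 1 coda /wb/ has 2 consonants (> 1).
This is a violation of constraint 1: "A coda contains at most one consonant."
The remaining constraints (2, 3, 4, 5, 6) are satisfied.

1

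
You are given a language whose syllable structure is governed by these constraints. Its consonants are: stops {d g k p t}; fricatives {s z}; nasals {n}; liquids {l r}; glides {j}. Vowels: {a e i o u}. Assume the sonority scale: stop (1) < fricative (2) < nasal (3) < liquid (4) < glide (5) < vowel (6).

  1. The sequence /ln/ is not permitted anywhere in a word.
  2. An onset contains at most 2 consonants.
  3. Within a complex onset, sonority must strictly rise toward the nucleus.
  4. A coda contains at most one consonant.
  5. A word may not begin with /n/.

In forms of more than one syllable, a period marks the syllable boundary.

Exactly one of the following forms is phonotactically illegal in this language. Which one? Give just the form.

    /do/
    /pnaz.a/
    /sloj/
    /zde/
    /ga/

/zde/

/do/ — σ1 onset /d/, coda /∅/ ok → phonotactically legal
/pnaz.a/ — σ1 onset /pn/ (1→3 rises), coda /z/ ok; σ2 onset /∅/, coda /∅/ ok → phonotactically legal
/sloj/ — σ1 onset /sl/ (2→4 rises), coda /j/ ok → phonotactically legal
/zde/ — violates constraint 3: syllable 1 onset /zd/: /z/ (fricative, 2) → /d/ (stop, 1) does not rise → phonotactically illegal
/ga/ — σ1 onset /g/, coda /∅/ ok → phonotactically legal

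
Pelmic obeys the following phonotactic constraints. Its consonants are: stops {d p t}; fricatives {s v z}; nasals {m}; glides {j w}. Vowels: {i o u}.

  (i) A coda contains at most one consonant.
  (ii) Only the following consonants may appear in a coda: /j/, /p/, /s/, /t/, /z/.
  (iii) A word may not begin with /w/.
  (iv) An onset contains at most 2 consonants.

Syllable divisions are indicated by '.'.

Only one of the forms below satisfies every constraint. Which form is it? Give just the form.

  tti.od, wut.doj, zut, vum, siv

tti.od — violates constraint (ii): syllable 2 coda contains /d/, which is not a licensed coda consonant → ill-formed
wut.doj — violates constraint (iii): word begins with /w/ → ill-formed
zut — σ1 onset /z/, coda /t/ ok → well-formed
vum — violates constraint (ii): syllable 1 coda contains /m/, which is not a licensed coda consonant → ill-formed
siv — violates constraint (ii): syllable 1 coda contains /v/, which is not a licensed coda consonant → ill-formed

zut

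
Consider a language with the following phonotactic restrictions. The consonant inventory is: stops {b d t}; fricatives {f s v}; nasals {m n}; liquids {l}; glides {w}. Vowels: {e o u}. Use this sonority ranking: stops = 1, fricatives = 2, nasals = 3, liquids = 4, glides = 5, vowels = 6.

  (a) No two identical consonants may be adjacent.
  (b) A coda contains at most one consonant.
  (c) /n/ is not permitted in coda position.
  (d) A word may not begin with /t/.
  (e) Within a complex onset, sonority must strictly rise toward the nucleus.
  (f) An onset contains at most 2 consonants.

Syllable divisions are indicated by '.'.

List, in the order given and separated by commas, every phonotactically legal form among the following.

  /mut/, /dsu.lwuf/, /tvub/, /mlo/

/mut/ — σ1 onset /m/, coda /t/ ok → phonotactically legal
/dsu.lwuf/ — σ1 onset /ds/ (1→2 rises), coda /∅/ ok; σ2 onset /lw/ (4→5 rises), coda /f/ ok → phonotactically legal
/tvub/ — violates constraint (d): word begins with /t/ → phonotactically illegal
/mlo/ — σ1 onset /ml/ (3→4 rises), coda /∅/ ok → phonotactically legal

/mut/, /dsu.lwuf/, /mlo/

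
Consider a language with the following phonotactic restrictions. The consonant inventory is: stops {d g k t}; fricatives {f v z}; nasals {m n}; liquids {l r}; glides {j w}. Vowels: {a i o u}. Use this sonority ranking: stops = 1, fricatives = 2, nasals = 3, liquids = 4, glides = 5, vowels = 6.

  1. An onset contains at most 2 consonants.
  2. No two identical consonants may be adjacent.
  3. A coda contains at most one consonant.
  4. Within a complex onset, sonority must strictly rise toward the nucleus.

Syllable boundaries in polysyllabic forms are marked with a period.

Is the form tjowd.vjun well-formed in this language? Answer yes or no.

tjowd.vjun — violates constraint 3: syllable 1 coda /wd/ has 2 consonants (> 1) → ill-formed

no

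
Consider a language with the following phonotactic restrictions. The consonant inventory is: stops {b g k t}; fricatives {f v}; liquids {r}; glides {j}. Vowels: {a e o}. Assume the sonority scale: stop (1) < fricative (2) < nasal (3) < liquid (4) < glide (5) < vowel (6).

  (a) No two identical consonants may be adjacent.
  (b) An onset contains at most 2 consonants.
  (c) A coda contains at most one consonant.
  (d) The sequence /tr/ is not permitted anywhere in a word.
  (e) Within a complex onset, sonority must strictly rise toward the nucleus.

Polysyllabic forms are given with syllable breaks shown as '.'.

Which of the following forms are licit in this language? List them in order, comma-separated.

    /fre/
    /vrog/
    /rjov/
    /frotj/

/fre/, /vrog/, /rjov/

/fre/ — σ1 onset /fr/ (2→4 rises), coda /∅/ ok → licit
/vrog/ — σ1 onset /vr/ (2→4 rises), coda /g/ ok → licit
/rjov/ — σ1 onset /rj/ (4→5 rises), coda /v/ ok → licit
/frotj/ — violates constraint (c): syllable 1 coda /tj/ has 2 consonants (> 1) → illicit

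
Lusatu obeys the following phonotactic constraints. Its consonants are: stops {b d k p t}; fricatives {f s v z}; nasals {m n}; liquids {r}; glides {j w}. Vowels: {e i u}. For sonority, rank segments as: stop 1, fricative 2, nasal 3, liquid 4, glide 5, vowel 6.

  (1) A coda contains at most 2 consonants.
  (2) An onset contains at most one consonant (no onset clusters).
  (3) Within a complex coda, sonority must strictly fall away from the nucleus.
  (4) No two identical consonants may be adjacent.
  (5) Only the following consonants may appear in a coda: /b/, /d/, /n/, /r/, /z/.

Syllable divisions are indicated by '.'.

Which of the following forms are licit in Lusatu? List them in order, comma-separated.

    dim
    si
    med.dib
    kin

dim — violates constraint 5: syllable 1 coda contains /m/, which is not a licensed coda consonant → illicit
si — σ1 onset /s/, coda /∅/ ok → licit
med.dib — violates constraint 4: adjacent identical consonants /dd/ → illicit
kin — σ1 onset /k/, coda /n/ ok → licit

si, kin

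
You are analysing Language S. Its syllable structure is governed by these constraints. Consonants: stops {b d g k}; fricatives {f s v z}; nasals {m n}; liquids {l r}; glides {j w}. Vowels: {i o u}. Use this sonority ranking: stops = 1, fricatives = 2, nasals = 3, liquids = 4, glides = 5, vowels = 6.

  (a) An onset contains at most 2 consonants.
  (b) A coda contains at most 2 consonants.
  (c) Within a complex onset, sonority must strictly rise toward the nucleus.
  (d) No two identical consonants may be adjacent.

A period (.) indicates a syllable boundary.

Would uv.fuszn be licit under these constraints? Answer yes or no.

uv.fuszn — violates constraint (b): syllable 2 coda /szn/ has 3 consonants (> 2) → illicit

no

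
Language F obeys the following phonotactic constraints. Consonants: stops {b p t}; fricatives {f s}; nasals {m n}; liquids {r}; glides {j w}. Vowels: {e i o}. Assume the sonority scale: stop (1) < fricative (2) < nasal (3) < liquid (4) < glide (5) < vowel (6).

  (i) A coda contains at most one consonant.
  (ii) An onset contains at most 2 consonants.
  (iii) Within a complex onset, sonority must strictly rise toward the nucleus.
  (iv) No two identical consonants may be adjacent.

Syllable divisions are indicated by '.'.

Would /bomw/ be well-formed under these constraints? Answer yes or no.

/bomw/ — violates constraint (i): syllable 1 coda /mw/ has 2 consonants (> 1) → ill-formed

no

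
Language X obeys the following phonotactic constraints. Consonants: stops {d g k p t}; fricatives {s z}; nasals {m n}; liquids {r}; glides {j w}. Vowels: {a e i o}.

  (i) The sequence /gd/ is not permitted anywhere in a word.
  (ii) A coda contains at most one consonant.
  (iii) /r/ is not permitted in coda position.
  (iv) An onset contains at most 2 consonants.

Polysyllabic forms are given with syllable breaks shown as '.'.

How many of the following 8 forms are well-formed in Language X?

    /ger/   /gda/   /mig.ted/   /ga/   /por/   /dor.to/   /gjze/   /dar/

/ger/ — violates constraint (iii): syllable 1 coda contains /r/ → ill-formed
/gda/ — violates constraint (i): contains banned sequence /gd/ → ill-formed
/mig.ted/ — σ1 onset /m/, coda /g/ ok; σ2 onset /t/, coda /d/ ok → well-formed
/ga/ — σ1 onset /g/, coda /∅/ ok → well-formed
/por/ — violates constraint (iii): syllable 1 coda contains /r/ → ill-formed
/dor.to/ — violates constraint (iii): syllable 1 coda contains /r/ → ill-formed
/gjze/ — violates constraint (iv): syllable 1 onset /gjz/ has 3 consonants (> 2) → ill-formed
/dar/ — violates constraint (iii): syllable 1 coda contains /r/ → ill-formed
Well-formed: /mig.ted/, /ga/ → 2.

2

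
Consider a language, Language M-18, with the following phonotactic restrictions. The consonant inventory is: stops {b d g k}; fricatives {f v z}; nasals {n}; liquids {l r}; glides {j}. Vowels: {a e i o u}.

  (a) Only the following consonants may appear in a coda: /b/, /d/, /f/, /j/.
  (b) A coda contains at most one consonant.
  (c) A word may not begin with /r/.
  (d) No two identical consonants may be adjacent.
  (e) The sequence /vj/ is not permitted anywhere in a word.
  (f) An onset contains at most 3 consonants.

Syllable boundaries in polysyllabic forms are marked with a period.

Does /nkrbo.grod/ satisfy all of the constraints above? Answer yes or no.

no

/nkrbo.grod/ — violates constraint (f): syllable 1 onset /nkrb/ has 4 consonants (> 3) → illicit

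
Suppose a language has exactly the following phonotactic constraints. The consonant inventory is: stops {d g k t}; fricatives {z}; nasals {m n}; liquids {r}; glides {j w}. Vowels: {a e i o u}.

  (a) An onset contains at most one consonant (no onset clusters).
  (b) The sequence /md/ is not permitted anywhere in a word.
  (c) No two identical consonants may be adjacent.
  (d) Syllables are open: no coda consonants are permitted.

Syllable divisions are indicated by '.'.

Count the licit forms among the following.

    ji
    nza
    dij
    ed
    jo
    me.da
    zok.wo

3

ji — σ1 onset /j/, coda /∅/ ok → licit
nza — violates constraint (a): syllable 1 onset /nz/ has 2 consonants (> 1) → illicit
dij — violates constraint (d): syllable 1 coda /j/ has 1 consonant (> 0) → illicit
ed — violates constraint (d): syllable 1 coda /d/ has 1 consonant (> 0) → illicit
jo — σ1 onset /j/, coda /∅/ ok → licit
me.da — σ1 onset /m/, coda /∅/ ok; σ2 onset /d/, coda /∅/ ok → licit
zok.wo — violates constraint (d): syllable 1 coda /k/ has 1 consonant (> 0) → illicit
Licit: ji, jo, me.da → 3.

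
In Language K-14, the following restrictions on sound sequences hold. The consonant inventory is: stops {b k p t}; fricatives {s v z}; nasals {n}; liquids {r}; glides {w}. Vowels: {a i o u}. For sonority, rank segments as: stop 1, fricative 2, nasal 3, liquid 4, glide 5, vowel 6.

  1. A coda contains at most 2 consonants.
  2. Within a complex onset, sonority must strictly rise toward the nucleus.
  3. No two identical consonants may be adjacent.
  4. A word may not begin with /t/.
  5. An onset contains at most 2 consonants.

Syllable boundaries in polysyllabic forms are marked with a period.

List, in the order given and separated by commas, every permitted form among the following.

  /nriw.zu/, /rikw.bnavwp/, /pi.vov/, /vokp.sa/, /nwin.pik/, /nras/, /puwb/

/nriw.zu/ — σ1 onset /nr/ (3→4 rises), coda /w/ ok; σ2 onset /z/, coda /∅/ ok → permitted
/rikw.bnavwp/ — violates constraint 1: syllable 2 coda /vwp/ has 3 consonants (> 2) → not permitted
/pi.vov/ — σ1 onset /p/, coda /∅/ ok; σ2 onset /v/, coda /v/ ok → permitted
/vokp.sa/ — σ1 onset /v/, coda /kp/ (2C) ok; σ2 onset /s/, coda /∅/ ok → permitted
/nwin.pik/ — σ1 onset /nw/ (3→5 rises), coda /n/ ok; σ2 onset /p/, coda /k/ ok → permitted
/nras/ — σ1 onset /nr/ (3→4 rises), coda /s/ ok → permitted
/puwb/ — σ1 onset /p/, coda /wb/ (2C) ok → permitted

/nriw.zu/, /pi.vov/, /vokp.sa/, /nwin.pik/, /nras/, /puwb/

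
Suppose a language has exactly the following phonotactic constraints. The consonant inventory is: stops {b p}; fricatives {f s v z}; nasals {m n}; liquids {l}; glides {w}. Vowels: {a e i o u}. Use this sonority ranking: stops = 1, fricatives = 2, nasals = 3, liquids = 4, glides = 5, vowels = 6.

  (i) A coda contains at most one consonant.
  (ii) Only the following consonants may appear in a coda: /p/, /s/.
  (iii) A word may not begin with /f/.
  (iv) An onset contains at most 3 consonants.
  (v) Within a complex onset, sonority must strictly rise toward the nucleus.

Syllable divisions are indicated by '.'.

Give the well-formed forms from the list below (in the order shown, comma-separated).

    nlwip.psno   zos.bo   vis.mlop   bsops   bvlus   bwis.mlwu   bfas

nlwip.psno, zos.bo, vis.mlop, bvlus, bwis.mlwu, bfas

nlwip.psno — σ1 onset /nlw/ (3→4→5 rises), coda /p/ ok; σ2 onset /psn/ (1→2→3 rises), coda /∅/ ok → well-formed
zos.bo — σ1 onset /z/, coda /s/ ok; σ2 onset /b/, coda /∅/ ok → well-formed
vis.mlop — σ1 onset /v/, coda /s/ ok; σ2 onset /ml/ (3→4 rises), coda /p/ ok → well-formed
bsops — violates constraint (i): syllable 1 coda /ps/ has 2 consonants (> 1) → ill-formed
bvlus — σ1 onset /bvl/ (1→2→4 rises), coda /s/ ok → well-formed
bwis.mlwu — σ1 onset /bw/ (1→5 rises), coda /s/ ok; σ2 onset /mlw/ (3→4→5 rises), coda /∅/ ok → well-formed
bfas — σ1 onset /bf/ (1→2 rises), coda /s/ ok → well-formed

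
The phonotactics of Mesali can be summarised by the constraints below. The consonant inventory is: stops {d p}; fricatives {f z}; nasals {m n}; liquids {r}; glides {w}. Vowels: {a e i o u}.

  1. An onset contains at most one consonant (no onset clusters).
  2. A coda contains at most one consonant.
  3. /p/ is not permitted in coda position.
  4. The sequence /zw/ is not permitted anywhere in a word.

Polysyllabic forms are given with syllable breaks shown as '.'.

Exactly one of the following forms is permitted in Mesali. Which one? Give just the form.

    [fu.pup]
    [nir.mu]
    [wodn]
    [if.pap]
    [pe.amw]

[fu.pup] — violates constraint 3: syllable 2 coda contains /p/ → not permitted
[nir.mu] — σ1 onset /n/, coda /r/ ok; σ2 onset /m/, coda /∅/ ok → permitted
[wodn] — violates constraint 2: syllable 1 coda /dn/ has 2 consonants (> 1) → not permitted
[if.pap] — violates constraint 3: syllable 2 coda contains /p/ → not permitted
[pe.amw] — violates constraint 2: syllable 2 coda /mw/ has 2 consonants (> 1) → not permitted

[nir.mu]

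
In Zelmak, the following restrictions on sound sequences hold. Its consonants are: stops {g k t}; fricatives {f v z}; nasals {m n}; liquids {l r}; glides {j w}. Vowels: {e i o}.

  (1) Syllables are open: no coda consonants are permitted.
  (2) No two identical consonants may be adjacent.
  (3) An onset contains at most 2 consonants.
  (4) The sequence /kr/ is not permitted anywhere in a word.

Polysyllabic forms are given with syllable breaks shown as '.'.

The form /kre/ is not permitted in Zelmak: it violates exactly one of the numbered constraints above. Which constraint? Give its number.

/kre/: contains banned sequence /kr/.
This is a violation of constraint 4: "The sequence /kr/ is not permitted anywhere in a word."
The remaining constraints (1, 2, 3) are satisfied.

4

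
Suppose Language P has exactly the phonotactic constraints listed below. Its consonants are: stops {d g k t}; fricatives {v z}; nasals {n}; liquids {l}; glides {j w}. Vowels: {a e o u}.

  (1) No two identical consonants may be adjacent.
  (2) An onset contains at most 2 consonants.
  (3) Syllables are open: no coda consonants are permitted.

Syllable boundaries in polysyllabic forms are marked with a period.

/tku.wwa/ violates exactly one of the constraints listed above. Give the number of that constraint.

/tku.wwa/: adjacent identical consonants /ww/.
This is a violation of constraint 1: "No two identical consonants may be adjacent."
The remaining constraints (2, 3) are satisfied.

1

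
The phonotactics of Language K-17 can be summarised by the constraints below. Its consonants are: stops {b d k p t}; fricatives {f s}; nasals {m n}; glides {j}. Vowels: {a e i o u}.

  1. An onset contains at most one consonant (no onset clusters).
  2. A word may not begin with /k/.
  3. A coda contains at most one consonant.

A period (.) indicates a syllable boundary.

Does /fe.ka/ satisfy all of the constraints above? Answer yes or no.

yes

/fe.ka/ — σ1 onset /f/, coda /∅/ ok; σ2 onset /k/, coda /∅/ ok → phonotactically legal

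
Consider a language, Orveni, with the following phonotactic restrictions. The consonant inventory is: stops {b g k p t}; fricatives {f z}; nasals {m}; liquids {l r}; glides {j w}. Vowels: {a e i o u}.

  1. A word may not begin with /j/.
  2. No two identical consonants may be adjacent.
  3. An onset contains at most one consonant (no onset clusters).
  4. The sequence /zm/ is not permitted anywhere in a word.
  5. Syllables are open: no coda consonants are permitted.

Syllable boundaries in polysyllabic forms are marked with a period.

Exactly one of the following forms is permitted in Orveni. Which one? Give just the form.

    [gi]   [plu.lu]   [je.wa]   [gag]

[gi]

[gi] — σ1 onset /g/, coda /∅/ ok → permitted
[plu.lu] — violates constraint 3: syllable 1 onset /pl/ has 2 consonants (> 1) → not permitted
[je.wa] — violates constraint 1: word begins with /j/ → not permitted
[gag] — violates constraint 5: syllable 1 coda /g/ has 1 consonant (> 0) → not permitted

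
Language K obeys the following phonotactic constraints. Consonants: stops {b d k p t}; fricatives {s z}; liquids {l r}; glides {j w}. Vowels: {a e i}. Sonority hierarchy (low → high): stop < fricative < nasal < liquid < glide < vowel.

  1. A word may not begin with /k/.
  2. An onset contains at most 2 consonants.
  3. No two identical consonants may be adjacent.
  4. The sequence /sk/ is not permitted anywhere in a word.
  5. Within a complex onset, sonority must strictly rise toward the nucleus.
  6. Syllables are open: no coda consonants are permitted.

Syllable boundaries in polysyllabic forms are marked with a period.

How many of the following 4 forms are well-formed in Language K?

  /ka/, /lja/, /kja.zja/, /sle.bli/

2

/ka/ — violates constraint 1: word begins with /k/ → ill-formed
/lja/ — σ1 onset /lj/ (4→5 rises), coda /∅/ ok → well-formed
/kja.zja/ — violates constraint 1: word begins with /k/ → ill-formed
/sle.bli/ — σ1 onset /sl/ (2→4 rises), coda /∅/ ok; σ2 onset /bl/ (1→4 rises), coda /∅/ ok → well-formed
Well-formed: /lja/, /sle.bli/ → 2.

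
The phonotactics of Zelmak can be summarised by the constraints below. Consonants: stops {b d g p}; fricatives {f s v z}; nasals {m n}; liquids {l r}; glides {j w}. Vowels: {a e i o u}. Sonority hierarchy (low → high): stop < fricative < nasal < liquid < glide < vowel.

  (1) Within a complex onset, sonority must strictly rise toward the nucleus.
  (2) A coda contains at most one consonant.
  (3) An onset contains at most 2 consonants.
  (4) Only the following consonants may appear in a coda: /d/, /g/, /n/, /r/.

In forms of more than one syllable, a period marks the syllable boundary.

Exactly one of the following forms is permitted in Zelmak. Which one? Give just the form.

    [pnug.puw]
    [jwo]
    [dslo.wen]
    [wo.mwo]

[wo.mwo]

[pnug.puw] — violates constraint 4: syllable 2 coda contains /w/, which is not a licensed coda consonant → not permitted
[jwo] — violates constraint 1: syllable 1 onset /jw/: /j/ (glide, 5) → /w/ (glide, 5) does not rise → not permitted
[dslo.wen] — violates constraint 3: syllable 1 onset /dsl/ has 3 consonants (> 2) → not permitted
[wo.mwo] — σ1 onset /w/, coda /∅/ ok; σ2 onset /mw/ (3→5 rises), coda /∅/ ok → permitted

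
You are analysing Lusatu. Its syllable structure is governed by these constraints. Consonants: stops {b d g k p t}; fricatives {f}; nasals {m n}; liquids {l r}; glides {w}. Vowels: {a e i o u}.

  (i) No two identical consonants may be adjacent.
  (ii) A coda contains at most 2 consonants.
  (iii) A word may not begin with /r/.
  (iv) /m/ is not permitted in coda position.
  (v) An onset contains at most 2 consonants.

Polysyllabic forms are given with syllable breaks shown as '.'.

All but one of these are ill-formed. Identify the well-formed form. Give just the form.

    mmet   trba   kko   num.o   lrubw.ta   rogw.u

mmet — violates constraint (i): adjacent identical consonants /mm/ → ill-formed
trba — violates constraint (v): syllable 1 onset /trb/ has 3 consonants (> 2) → ill-formed
kko — violates constraint (i): adjacent identical consonants /kk/ → ill-formed
num.o — violates constraint (iv): syllable 1 coda contains /m/ → ill-formed
lrubw.ta — σ1 onset /lr/ (2C), coda /bw/ (2C) ok; σ2 onset /t/, coda /∅/ ok → well-formed
rogw.u — violates constraint (iii): word begins with /r/ → ill-formed

lrubw.ta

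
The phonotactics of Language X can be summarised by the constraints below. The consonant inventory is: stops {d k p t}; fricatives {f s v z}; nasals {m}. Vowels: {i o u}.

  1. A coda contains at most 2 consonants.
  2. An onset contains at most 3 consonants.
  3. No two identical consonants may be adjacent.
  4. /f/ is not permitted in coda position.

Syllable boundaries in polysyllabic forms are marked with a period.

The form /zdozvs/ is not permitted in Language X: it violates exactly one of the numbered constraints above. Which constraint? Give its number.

/zdozvs/: syllable 1 coda /zvs/ has 3 consonants (> 2).
This is a violation of constraint 1: "A coda contains at most 2 consonants."
The remaining constraints (2, 3, 4) are satisfied.

1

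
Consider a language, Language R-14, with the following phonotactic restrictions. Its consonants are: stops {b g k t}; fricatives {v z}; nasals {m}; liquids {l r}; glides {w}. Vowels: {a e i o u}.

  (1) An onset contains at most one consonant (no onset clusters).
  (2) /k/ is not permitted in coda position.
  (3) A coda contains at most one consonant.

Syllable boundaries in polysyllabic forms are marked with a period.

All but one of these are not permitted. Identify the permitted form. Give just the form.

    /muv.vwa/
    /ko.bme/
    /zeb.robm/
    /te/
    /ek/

/muv.vwa/ — violates constraint 1: syllable 2 onset /vw/ has 2 consonants (> 1) → not permitted
/ko.bme/ — violates constraint 1: syllable 2 onset /bm/ has 2 consonants (> 1) → not permitted
/zeb.robm/ — violates constraint 3: syllable 2 coda /bm/ has 2 consonants (> 1) → not permitted
/te/ — σ1 onset /t/, coda /∅/ ok → permitted
/ek/ — violates constraint 2: syllable 1 coda contains /k/ → not permitted

/te/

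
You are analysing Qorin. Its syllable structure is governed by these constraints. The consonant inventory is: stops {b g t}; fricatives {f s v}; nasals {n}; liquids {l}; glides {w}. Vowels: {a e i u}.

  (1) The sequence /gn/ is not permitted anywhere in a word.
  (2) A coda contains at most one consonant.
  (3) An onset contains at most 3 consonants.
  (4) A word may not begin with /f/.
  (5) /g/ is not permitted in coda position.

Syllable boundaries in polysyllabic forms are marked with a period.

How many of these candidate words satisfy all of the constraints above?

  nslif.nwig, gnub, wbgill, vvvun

nslif.nwig — violates constraint 5: syllable 2 coda contains /g/ → ill-formed
gnub — violates constraint 1: contains banned sequence /gn/ → ill-formed
wbgill — violates constraint 2: syllable 1 coda /ll/ has 2 consonants (> 1) → ill-formed
vvvun — σ1 onset /vvv/ (3C), coda /n/ ok → well-formed
Well-formed: vvvun → 1.

1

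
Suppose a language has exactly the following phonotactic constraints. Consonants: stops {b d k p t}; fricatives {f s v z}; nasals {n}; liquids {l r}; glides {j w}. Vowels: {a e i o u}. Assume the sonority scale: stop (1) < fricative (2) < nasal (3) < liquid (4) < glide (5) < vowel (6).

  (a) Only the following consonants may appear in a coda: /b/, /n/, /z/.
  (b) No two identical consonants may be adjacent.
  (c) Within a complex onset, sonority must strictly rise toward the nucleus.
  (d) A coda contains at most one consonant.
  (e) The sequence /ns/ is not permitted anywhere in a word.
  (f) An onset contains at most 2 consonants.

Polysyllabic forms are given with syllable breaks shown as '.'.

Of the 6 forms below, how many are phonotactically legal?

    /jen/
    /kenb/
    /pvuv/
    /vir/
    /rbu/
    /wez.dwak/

/jen/ — σ1 onset /j/, coda /n/ ok → phonotactically legal
/kenb/ — violates constraint (d): syllable 1 coda /nb/ has 2 consonants (> 1) → phonotactically illegal
/pvuv/ — violates constraint (a): syllable 1 coda contains /v/, which is not a licensed coda consonant → phonotactically illegal
/vir/ — violates constraint (a): syllable 1 coda contains /r/, which is not a licensed coda consonant → phonotactically illegal
/rbu/ — violates constraint (c): syllable 1 onset /rb/: /r/ (liquid, 4) → /b/ (stop, 1) does not rise → phonotactically illegal
/wez.dwak/ — violates constraint (a): syllable 2 coda contains /k/, which is not a licensed coda consonant → phonotactically illegal
Phonotactically legal: /jen/ → 1.

1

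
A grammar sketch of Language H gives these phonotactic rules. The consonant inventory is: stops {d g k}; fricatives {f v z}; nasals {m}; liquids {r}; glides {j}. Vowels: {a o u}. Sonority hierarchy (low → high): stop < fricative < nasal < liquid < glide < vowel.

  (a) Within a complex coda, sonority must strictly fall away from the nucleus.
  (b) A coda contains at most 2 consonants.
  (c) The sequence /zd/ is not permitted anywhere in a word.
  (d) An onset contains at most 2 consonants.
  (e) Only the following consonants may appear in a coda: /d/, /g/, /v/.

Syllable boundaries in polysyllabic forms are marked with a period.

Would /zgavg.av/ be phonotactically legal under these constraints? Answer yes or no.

/zgavg.av/ — σ1 onset /zg/ (2C), coda /vg/ (2→1 falls) ok; σ2 onset /∅/, coda /v/ ok → phonotactically legal

yes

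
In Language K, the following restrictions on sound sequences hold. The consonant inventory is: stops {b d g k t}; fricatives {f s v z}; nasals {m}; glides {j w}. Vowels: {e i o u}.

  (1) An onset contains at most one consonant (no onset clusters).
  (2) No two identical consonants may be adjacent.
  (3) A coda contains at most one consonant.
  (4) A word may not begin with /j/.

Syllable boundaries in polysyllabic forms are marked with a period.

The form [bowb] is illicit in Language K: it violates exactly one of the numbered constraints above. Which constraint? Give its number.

[bowb]: syllable 1 coda /wb/ has 2 consonants (> 1).
This is a violation of constraint 3: "A coda contains at most one consonant."
The remaining constraints (1, 2, 4) are satisfied.

3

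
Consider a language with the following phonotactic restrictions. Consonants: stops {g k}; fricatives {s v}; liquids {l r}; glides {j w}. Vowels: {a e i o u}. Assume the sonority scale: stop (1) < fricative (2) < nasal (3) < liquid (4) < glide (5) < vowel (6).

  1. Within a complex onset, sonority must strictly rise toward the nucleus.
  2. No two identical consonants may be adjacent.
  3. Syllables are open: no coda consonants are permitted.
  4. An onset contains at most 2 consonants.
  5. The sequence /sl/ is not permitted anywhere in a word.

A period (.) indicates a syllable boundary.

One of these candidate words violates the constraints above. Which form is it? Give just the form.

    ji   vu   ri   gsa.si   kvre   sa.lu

kvre

ji — σ1 onset /j/, coda /∅/ ok → well-formed
vu — σ1 onset /v/, coda /∅/ ok → well-formed
ri — σ1 onset /r/, coda /∅/ ok → well-formed
gsa.si — σ1 onset /gs/ (1→2 rises), coda /∅/ ok; σ2 onset /s/, coda /∅/ ok → well-formed
kvre — violates constraint 4: syllable 1 onset /kvr/ has 3 consonants (> 2) → ill-formed
sa.lu — σ1 onset /s/, coda /∅/ ok; σ2 onset /l/, coda /∅/ ok → well-formed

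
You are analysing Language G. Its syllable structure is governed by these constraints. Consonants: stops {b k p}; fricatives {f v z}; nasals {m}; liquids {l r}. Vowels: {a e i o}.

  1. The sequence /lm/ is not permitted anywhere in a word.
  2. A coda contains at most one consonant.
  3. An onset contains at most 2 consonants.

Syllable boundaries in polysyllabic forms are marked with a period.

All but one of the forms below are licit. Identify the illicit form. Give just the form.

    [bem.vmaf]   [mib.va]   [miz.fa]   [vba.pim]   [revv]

[revv]

[bem.vmaf] — σ1 onset /b/, coda /m/ ok; σ2 onset /vm/ (2C), coda /f/ ok → licit
[mib.va] — σ1 onset /m/, coda /b/ ok; σ2 onset /v/, coda /∅/ ok → licit
[miz.fa] — σ1 onset /m/, coda /z/ ok; σ2 onset /f/, coda /∅/ ok → licit
[vba.pim] — σ1 onset /vb/ (2C), coda /∅/ ok; σ2 onset /p/, coda /m/ ok → licit
[revv] — violates constraint 2: syllable 1 coda /vv/ has 2 consonants (> 1) → illicit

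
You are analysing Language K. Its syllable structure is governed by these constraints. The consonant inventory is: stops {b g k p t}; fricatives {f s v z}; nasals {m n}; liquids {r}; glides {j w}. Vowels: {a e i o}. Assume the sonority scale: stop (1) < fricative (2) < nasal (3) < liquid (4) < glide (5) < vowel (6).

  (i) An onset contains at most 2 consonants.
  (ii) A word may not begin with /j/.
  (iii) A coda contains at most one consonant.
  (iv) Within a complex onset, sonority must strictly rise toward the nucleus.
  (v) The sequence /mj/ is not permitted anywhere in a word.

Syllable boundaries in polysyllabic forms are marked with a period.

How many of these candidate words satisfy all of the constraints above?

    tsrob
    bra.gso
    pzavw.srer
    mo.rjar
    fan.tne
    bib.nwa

4

tsrob — violates constraint (i): syllable 1 onset /tsr/ has 3 consonants (> 2) → not permitted
bra.gso — σ1 onset /br/ (1→4 rises), coda /∅/ ok; σ2 onset /gs/ (1→2 rises), coda /∅/ ok → permitted
pzavw.srer — violates constraint (iii): syllable 1 coda /vw/ has 2 consonants (> 1) → not permitted
mo.rjar — σ1 onset /m/, coda /∅/ ok; σ2 onset /rj/ (4→5 rises), coda /r/ ok → permitted
fan.tne — σ1 onset /f/, coda /n/ ok; σ2 onset /tn/ (1→3 rises), coda /∅/ ok → permitted
bib.nwa — σ1 onset /b/, coda /b/ ok; σ2 onset /nw/ (3→5 rises), coda /∅/ ok → permitted
Permitted: bra.gso, mo.rjar, fan.tne, bib.nwa → 4.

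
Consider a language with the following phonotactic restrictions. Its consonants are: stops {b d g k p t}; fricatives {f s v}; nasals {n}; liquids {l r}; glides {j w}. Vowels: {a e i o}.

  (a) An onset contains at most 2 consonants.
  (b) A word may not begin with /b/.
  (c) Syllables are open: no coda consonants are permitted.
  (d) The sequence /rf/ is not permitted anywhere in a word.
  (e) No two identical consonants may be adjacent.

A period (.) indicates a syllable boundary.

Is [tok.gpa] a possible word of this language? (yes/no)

[tok.gpa] — violates constraint (c): syllable 1 coda /k/ has 1 consonant (> 0) → ill-formed

no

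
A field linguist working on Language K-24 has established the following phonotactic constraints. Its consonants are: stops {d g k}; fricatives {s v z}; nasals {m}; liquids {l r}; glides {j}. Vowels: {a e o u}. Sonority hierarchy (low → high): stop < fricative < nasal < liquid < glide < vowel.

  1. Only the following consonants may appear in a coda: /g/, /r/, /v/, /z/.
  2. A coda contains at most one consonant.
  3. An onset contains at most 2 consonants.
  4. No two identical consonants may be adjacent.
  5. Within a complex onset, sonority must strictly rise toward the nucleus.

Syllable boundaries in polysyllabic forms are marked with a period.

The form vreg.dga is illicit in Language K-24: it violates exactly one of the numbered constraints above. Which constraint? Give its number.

vreg.dga: syllable 2 onset /dg/: /d/ (stop, 1) → /g/ (stop, 1) does not rise.
This is a violation of constraint 5: "Within a complex onset, sonority must strictly rise toward the nucleus."
The remaining constraints (1, 2, 3, 4) are satisfied.

5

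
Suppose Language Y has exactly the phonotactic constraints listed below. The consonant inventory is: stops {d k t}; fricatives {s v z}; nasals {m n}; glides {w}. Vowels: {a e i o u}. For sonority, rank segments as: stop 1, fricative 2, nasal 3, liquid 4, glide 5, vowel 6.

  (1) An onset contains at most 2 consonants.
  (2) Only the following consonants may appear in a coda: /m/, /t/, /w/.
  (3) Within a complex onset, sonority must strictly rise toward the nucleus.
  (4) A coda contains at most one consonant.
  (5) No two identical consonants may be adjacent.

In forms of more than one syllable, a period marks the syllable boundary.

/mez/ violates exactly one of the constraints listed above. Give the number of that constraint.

/mez/: syllable 1 coda contains /z/, which is not a licensed coda consonant.
This is a violation of constraint 2: "Only the following consonants may appear in a coda: /m/, /t/, /w/."
The remaining constraints (1, 3, 4, 5) are satisfied.

2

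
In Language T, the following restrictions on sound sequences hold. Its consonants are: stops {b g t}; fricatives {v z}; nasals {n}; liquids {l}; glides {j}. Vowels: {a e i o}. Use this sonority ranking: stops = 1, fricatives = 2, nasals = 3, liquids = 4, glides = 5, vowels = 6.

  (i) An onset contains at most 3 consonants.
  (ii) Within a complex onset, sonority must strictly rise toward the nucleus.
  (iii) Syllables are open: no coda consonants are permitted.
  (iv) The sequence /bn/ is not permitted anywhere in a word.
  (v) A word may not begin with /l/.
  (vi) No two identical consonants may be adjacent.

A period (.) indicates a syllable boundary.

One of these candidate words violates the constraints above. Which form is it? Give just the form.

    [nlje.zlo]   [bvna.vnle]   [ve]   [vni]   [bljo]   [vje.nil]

[vje.nil]

[nlje.zlo] — σ1 onset /nlj/ (3→4→5 rises), coda /∅/ ok; σ2 onset /zl/ (2→4 rises), coda /∅/ ok → permitted
[bvna.vnle] — σ1 onset /bvn/ (1→2→3 rises), coda /∅/ ok; σ2 onset /vnl/ (2→3→4 rises), coda /∅/ ok → permitted
[ve] — σ1 onset /v/, coda /∅/ ok → permitted
[vni] — σ1 onset /vn/ (2→3 rises), coda /∅/ ok → permitted
[bljo] — σ1 onset /blj/ (1→4→5 rises), coda /∅/ ok → permitted
[vje.nil] — violates constraint (iii): syllable 2 coda /l/ has 1 consonant (> 0) → not permitted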